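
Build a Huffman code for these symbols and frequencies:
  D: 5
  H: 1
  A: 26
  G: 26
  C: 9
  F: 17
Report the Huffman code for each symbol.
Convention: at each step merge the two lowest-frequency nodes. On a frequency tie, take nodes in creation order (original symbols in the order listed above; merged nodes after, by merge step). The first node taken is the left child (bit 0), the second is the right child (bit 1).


Huffman tree construction:
Step 1: Merge H(1) + D(5) = 6
Step 2: Merge (H+D)(6) + C(9) = 15
Step 3: Merge ((H+D)+C)(15) + F(17) = 32
Step 4: Merge A(26) + G(26) = 52
Step 5: Merge (((H+D)+C)+F)(32) + (A+G)(52) = 84
Read each symbol's code off the tree from the root (left child = 0, right child = 1).

Codes:
  D: 0001 (length 4)
  H: 0000 (length 4)
  A: 10 (length 2)
  G: 11 (length 2)
  C: 001 (length 3)
  F: 01 (length 2)
Average code length: 189/84 = 2.2500 bits/symbol


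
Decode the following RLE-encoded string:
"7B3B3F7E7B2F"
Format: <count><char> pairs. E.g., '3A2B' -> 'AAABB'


Expanding each <count><char> pair:
  7B -> 'BBBBBBB'
  3B -> 'BBB'
  3F -> 'FFF'
  7E -> 'EEEEEEE'
  7B -> 'BBBBBBB'
  2F -> 'FF'

Decoded = BBBBBBBBBBFFFEEEEEEEBBBBBBBFF


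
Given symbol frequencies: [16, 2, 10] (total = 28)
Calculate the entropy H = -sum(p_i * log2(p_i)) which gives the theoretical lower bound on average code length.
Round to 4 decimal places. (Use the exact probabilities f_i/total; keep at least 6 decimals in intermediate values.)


Per-symbol terms -p_i * log2(p_i) with p_i = f_i/28:
  p = 16/28 = 0.571429: log2(p) = -0.807355, -p*log2(p) = 0.461346
  p = 2/28 = 0.071429: log2(p) = -3.807355, -p*log2(p) = 0.271954
  p = 10/28 = 0.357143: log2(p) = -1.485427, -p*log2(p) = 0.530510
H = 0.461346 + 0.271954 + 0.530510 = 1.263810

H = 1.2638 bits/symbol


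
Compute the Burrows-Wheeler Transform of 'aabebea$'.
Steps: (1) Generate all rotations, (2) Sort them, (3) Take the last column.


Rotations (sorted):
  0: $aabebea -> last char: a
  1: a$aabebe -> last char: e
  2: aabebea$ -> last char: $
  3: abebea$a -> last char: a
  4: bea$aabe -> last char: e
  5: bebea$aa -> last char: a
  6: ea$aabeb -> last char: b
  7: ebea$aab -> last char: b


BWT = ae$aeabb


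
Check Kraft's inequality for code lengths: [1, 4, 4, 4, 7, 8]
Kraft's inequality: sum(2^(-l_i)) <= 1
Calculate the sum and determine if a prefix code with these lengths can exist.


Sum = 2^(-1) + 2^(-4) + 2^(-4) + 2^(-4) + 2^(-7) + 2^(-8)
    = 0.5 + 0.0625 + 0.0625 + 0.0625 + 0.0078125 + 0.00390625
    = 179/256 = 0.69921875
Since 0.69921875 <= 1, Kraft's inequality IS satisfied.
A prefix code with these lengths CAN exist.

Kraft sum = 0.69921875. Satisfied.


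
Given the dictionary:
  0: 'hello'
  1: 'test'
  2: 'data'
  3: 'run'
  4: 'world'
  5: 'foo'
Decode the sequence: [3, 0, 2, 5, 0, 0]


Look up each index in the dictionary:
  3 -> 'run'
  0 -> 'hello'
  2 -> 'data'
  5 -> 'foo'
  0 -> 'hello'
  0 -> 'hello'

Decoded: "run hello data foo hello hello"


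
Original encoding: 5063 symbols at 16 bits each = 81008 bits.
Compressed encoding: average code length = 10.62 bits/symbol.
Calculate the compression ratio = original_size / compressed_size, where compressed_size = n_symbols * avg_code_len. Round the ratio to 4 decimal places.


original_size = n_symbols * orig_bits = 5063 * 16 = 81008 bits
compressed_size = n_symbols * avg_code_len = 5063 * 10.62 = 53769.06 bits
ratio = original_size / compressed_size = 81008 / 53769.06 = 1.5066

Compression ratio = 1.5066


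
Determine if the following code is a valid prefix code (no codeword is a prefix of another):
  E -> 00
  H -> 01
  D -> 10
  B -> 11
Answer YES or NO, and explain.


Checking each pair (does one codeword prefix another?):
  E='00' vs H='01': no prefix
  E='00' vs D='10': no prefix
  E='00' vs B='11': no prefix
  H='01' vs E='00': no prefix
  H='01' vs D='10': no prefix
  H='01' vs B='11': no prefix
  D='10' vs E='00': no prefix
  D='10' vs H='01': no prefix
  D='10' vs B='11': no prefix
  B='11' vs E='00': no prefix
  B='11' vs H='01': no prefix
  B='11' vs D='10': no prefix
No violation found over all pairs.

YES -- this is a valid prefix code. No codeword is a prefix of any other codeword.


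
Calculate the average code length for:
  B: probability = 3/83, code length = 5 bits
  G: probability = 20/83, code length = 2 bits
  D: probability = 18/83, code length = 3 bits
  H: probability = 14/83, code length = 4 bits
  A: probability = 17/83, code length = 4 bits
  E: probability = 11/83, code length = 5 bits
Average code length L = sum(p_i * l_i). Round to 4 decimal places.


Weighted contributions p_i * l_i:
  B: (3/83) * 5 = 15/83
  G: (20/83) * 2 = 40/83
  D: (18/83) * 3 = 54/83
  H: (14/83) * 4 = 56/83
  A: (17/83) * 4 = 68/83
  E: (11/83) * 5 = 55/83
Sum = (15 + 40 + 54 + 56 + 68 + 55)/83 = 288/83

L = 288/83 = 3.4699 bits/symbol


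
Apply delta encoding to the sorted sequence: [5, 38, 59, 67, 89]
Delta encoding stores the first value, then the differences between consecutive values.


First value: 5
Deltas:
  38 - 5 = 33
  59 - 38 = 21
  67 - 59 = 8
  89 - 67 = 22


Delta encoded: [5, 33, 21, 8, 22]


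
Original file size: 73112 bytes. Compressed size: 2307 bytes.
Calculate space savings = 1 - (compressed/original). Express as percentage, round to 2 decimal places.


ratio = compressed/original = 2307/73112 = 0.031554
savings = 1 - ratio = 1 - 0.031554 = 0.968446
as a percentage: 0.968446 * 100 = 96.84%

Space savings = 1 - 2307/73112 = 96.84%


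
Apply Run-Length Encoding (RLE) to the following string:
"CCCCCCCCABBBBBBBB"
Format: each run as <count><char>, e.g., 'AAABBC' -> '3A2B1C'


Scanning runs left to right:
  i=0: run of 'C' x 8 -> '8C'
  i=8: run of 'A' x 1 -> '1A'
  i=9: run of 'B' x 8 -> '8B'

RLE = 8C1A8B


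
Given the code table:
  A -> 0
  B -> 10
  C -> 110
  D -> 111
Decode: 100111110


Decoding:
10 -> B
0 -> A
111 -> D
110 -> C


Result: BADC


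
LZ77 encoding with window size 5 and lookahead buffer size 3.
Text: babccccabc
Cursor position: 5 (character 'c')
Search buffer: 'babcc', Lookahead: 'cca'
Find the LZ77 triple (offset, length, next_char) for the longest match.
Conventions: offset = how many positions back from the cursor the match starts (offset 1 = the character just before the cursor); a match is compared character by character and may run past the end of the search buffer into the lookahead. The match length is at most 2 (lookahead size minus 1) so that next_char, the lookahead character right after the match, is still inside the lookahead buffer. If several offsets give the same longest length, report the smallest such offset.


Try each offset into the search buffer:
  offset=1 (pos 4, char 'c'): match length 2
  offset=2 (pos 3, char 'c'): match length 2
  offset=3 (pos 2, char 'b'): match length 0
  offset=4 (pos 1, char 'a'): match length 0
  offset=5 (pos 0, char 'b'): match length 0
Longest match has length 2, found at offsets 1, 2; take the smallest, offset 1.
next_char = character at position 5 + 2 = 7 -> 'a'

Best match: offset=1, length=2 (matching 'cc' starting at position 4)
LZ77 triple: (1, 2, 'a')


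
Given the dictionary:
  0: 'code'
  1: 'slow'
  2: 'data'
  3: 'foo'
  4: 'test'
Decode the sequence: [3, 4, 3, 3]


Look up each index in the dictionary:
  3 -> 'foo'
  4 -> 'test'
  3 -> 'foo'
  3 -> 'foo'

Decoded: "foo test foo foo"


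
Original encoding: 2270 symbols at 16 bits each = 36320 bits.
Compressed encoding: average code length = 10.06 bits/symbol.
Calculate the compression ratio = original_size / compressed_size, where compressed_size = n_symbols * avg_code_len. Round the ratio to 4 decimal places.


original_size = n_symbols * orig_bits = 2270 * 16 = 36320 bits
compressed_size = n_symbols * avg_code_len = 2270 * 10.06 = 22836.2 bits
ratio = original_size / compressed_size = 36320 / 22836.2 = 1.5905

Compression ratio = 1.5905


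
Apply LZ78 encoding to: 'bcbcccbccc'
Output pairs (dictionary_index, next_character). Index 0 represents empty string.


LZ78 encoding steps:
Dictionary: {0: ''}
Step 1: w='' (idx 0), next='b' -> output (0, 'b'), add 'b' as idx 1
Step 2: w='' (idx 0), next='c' -> output (0, 'c'), add 'c' as idx 2
Step 3: w='b' (idx 1), next='c' -> output (1, 'c'), add 'bc' as idx 3
Step 4: w='c' (idx 2), next='c' -> output (2, 'c'), add 'cc' as idx 4
Step 5: w='bc' (idx 3), next='c' -> output (3, 'c'), add 'bcc' as idx 5
Step 6: w='c' (idx 2), end of input -> output (2, '')


Encoded: [(0, 'b'), (0, 'c'), (1, 'c'), (2, 'c'), (3, 'c'), (2, '')]


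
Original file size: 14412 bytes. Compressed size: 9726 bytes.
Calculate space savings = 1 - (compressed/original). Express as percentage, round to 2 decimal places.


ratio = compressed/original = 9726/14412 = 0.674854
savings = 1 - ratio = 1 - 0.674854 = 0.325146
as a percentage: 0.325146 * 100 = 32.51%

Space savings = 1 - 9726/14412 = 32.51%


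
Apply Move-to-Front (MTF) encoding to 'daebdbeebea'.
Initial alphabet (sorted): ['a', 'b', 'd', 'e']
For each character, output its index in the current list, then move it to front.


MTF encoding:
'd': index 2 in ['a', 'b', 'd', 'e'] -> ['d', 'a', 'b', 'e']
'a': index 1 in ['d', 'a', 'b', 'e'] -> ['a', 'd', 'b', 'e']
'e': index 3 in ['a', 'd', 'b', 'e'] -> ['e', 'a', 'd', 'b']
'b': index 3 in ['e', 'a', 'd', 'b'] -> ['b', 'e', 'a', 'd']
'd': index 3 in ['b', 'e', 'a', 'd'] -> ['d', 'b', 'e', 'a']
'b': index 1 in ['d', 'b', 'e', 'a'] -> ['b', 'd', 'e', 'a']
'e': index 2 in ['b', 'd', 'e', 'a'] -> ['e', 'b', 'd', 'a']
'e': index 0 in ['e', 'b', 'd', 'a'] -> ['e', 'b', 'd', 'a']
'b': index 1 in ['e', 'b', 'd', 'a'] -> ['b', 'e', 'd', 'a']
'e': index 1 in ['b', 'e', 'd', 'a'] -> ['e', 'b', 'd', 'a']
'a': index 3 in ['e', 'b', 'd', 'a'] -> ['a', 'e', 'b', 'd']


Output: [2, 1, 3, 3, 3, 1, 2, 0, 1, 1, 3]


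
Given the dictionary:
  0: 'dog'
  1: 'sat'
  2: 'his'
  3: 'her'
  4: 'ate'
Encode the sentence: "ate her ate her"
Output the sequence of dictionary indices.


Look up each word in the dictionary:
  'ate' -> 4
  'her' -> 3
  'ate' -> 4
  'her' -> 3

Encoded: [4, 3, 4, 3]


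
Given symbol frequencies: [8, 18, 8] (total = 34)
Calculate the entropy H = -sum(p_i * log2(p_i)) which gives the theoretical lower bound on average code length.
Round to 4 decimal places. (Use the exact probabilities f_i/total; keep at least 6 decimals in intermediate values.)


Per-symbol terms -p_i * log2(p_i) with p_i = f_i/34:
  p = 8/34 = 0.235294: log2(p) = -2.087463, -p*log2(p) = 0.491168
  p = 18/34 = 0.529412: log2(p) = -0.917538, -p*log2(p) = 0.485755
  p = 8/34 = 0.235294: log2(p) = -2.087463, -p*log2(p) = 0.491168
H = 0.491168 + 0.485755 + 0.491168 = 1.468091

H = 1.4681 bits/symbol


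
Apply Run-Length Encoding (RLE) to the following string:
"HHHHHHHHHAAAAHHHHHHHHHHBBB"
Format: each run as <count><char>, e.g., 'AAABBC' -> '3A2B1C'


Scanning runs left to right:
  i=0: run of 'H' x 9 -> '9H'
  i=9: run of 'A' x 4 -> '4A'
  i=13: run of 'H' x 10 -> '10H'
  i=23: run of 'B' x 3 -> '3B'

RLE = 9H4A10H3B


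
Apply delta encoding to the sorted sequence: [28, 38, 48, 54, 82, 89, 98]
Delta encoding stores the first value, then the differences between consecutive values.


First value: 28
Deltas:
  38 - 28 = 10
  48 - 38 = 10
  54 - 48 = 6
  82 - 54 = 28
  89 - 82 = 7
  98 - 89 = 9


Delta encoded: [28, 10, 10, 6, 28, 7, 9]


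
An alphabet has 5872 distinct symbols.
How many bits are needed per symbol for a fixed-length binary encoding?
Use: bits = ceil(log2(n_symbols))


log2(5872) = 12.5196
Bracket: 2^12 = 4096 < 5872 <= 2^13 = 8192
So ceil(log2(5872)) = 13

bits = ceil(log2(5872)) = ceil(12.5196) = 13 bits


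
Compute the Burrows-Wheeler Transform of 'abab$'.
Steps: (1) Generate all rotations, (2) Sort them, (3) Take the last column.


Rotations (sorted):
  0: $abab -> last char: b
  1: ab$ab -> last char: b
  2: abab$ -> last char: $
  3: b$aba -> last char: a
  4: bab$a -> last char: a


BWT = bb$aa


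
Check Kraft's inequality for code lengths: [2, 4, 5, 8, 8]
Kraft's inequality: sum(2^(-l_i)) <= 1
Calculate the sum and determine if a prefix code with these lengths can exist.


Sum = 2^(-2) + 2^(-4) + 2^(-5) + 2^(-8) + 2^(-8)
    = 0.25 + 0.0625 + 0.03125 + 0.00390625 + 0.00390625
    = 90/256 = 0.3515625
Since 0.3515625 <= 1, Kraft's inequality IS satisfied.
A prefix code with these lengths CAN exist.

Kraft sum = 0.3515625. Satisfied.


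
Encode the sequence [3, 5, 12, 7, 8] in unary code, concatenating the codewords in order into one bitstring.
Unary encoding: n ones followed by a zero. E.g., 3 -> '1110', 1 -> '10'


Encode each number as n ones followed by a terminating 0:
  3 -> 1110 (4 bits)
  5 -> 111110 (6 bits)
  12 -> 1111111111110 (13 bits)
  7 -> 11111110 (8 bits)
  8 -> 111111110 (9 bits)
Total length = 4 + 6 + 13 + 8 + 9 = 40 bits.

Unary([3, 5, 12, 7, 8]) = 1110111110111111111111011111110111111110 (40 bits)


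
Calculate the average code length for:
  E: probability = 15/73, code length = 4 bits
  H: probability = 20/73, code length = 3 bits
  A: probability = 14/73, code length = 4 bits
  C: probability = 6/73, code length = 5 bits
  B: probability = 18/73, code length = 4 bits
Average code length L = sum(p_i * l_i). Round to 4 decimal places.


Weighted contributions p_i * l_i:
  E: (15/73) * 4 = 60/73
  H: (20/73) * 3 = 60/73
  A: (14/73) * 4 = 56/73
  C: (6/73) * 5 = 30/73
  B: (18/73) * 4 = 72/73
Sum = (60 + 60 + 56 + 30 + 72)/73 = 278/73

L = 278/73 = 3.8082 bits/symbol


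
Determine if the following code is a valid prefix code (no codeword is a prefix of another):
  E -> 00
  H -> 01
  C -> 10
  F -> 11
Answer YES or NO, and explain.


Checking each pair (does one codeword prefix another?):
  E='00' vs H='01': no prefix
  E='00' vs C='10': no prefix
  E='00' vs F='11': no prefix
  H='01' vs E='00': no prefix
  H='01' vs C='10': no prefix
  H='01' vs F='11': no prefix
  C='10' vs E='00': no prefix
  C='10' vs H='01': no prefix
  C='10' vs F='11': no prefix
  F='11' vs E='00': no prefix
  F='11' vs H='01': no prefix
  F='11' vs C='10': no prefix
No violation found over all pairs.

YES -- this is a valid prefix code. No codeword is a prefix of any other codeword.


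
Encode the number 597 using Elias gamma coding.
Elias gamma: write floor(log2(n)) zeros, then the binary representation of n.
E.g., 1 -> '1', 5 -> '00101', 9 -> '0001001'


num_bits = floor(log2(597)) + 1 = 10
leading_zeros = num_bits - 1 = 9
binary(597) = 1001010101

Elias gamma(597) = '000000000' + '1001010101' = 0000000001001010101 (19 bits)


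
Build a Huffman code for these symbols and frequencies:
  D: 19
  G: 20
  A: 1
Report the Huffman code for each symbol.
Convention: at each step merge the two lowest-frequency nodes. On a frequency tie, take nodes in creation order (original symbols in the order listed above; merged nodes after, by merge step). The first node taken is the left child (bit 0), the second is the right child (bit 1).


Huffman tree construction:
Step 1: Merge A(1) + D(19) = 20
Step 2: Merge G(20) + (A+D)(20) = 40
Read each symbol's code off the tree from the root (left child = 0, right child = 1).

Codes:
  D: 11 (length 2)
  G: 0 (length 1)
  A: 10 (length 2)
Average code length: 60/40 = 1.5000 bits/symbol


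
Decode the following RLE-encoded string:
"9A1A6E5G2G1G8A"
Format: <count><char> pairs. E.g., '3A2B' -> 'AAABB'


Expanding each <count><char> pair:
  9A -> 'AAAAAAAAA'
  1A -> 'A'
  6E -> 'EEEEEE'
  5G -> 'GGGGG'
  2G -> 'GG'
  1G -> 'G'
  8A -> 'AAAAAAAA'

Decoded = AAAAAAAAAAEEEEEEGGGGGGGGAAAAAAAA


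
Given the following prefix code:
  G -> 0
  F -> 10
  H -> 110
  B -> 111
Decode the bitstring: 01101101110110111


Decoding step by step:
Bits 0 -> G
Bits 110 -> H
Bits 110 -> H
Bits 111 -> B
Bits 0 -> G
Bits 110 -> H
Bits 111 -> B


Decoded message: GHHBGHB


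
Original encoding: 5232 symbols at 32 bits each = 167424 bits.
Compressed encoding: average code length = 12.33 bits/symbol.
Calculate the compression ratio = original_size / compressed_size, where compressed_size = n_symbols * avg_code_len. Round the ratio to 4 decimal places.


original_size = n_symbols * orig_bits = 5232 * 32 = 167424 bits
compressed_size = n_symbols * avg_code_len = 5232 * 12.33 = 64510.56 bits
ratio = original_size / compressed_size = 167424 / 64510.56 = 2.5953

Compression ratio = 2.5953


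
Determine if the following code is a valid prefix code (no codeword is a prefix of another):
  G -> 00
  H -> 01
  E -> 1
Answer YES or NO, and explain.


Checking each pair (does one codeword prefix another?):
  G='00' vs H='01': no prefix
  G='00' vs E='1': no prefix
  H='01' vs G='00': no prefix
  H='01' vs E='1': no prefix
  E='1' vs G='00': no prefix
  E='1' vs H='01': no prefix
No violation found over all pairs.

YES -- this is a valid prefix code. No codeword is a prefix of any other codeword.


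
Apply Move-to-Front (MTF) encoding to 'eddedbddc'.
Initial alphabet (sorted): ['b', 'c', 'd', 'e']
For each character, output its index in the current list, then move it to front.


MTF encoding:
'e': index 3 in ['b', 'c', 'd', 'e'] -> ['e', 'b', 'c', 'd']
'd': index 3 in ['e', 'b', 'c', 'd'] -> ['d', 'e', 'b', 'c']
'd': index 0 in ['d', 'e', 'b', 'c'] -> ['d', 'e', 'b', 'c']
'e': index 1 in ['d', 'e', 'b', 'c'] -> ['e', 'd', 'b', 'c']
'd': index 1 in ['e', 'd', 'b', 'c'] -> ['d', 'e', 'b', 'c']
'b': index 2 in ['d', 'e', 'b', 'c'] -> ['b', 'd', 'e', 'c']
'd': index 1 in ['b', 'd', 'e', 'c'] -> ['d', 'b', 'e', 'c']
'd': index 0 in ['d', 'b', 'e', 'c'] -> ['d', 'b', 'e', 'c']
'c': index 3 in ['d', 'b', 'e', 'c'] -> ['c', 'd', 'b', 'e']


Output: [3, 3, 0, 1, 1, 2, 1, 0, 3]


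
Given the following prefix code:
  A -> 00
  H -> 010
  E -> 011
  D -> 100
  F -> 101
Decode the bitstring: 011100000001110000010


Decoding step by step:
Bits 011 -> E
Bits 100 -> D
Bits 00 -> A
Bits 00 -> A
Bits 011 -> E
Bits 100 -> D
Bits 00 -> A
Bits 010 -> H


Decoded message: EDAAEDAH


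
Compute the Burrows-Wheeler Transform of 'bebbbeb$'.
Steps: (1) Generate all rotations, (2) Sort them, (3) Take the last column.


Rotations (sorted):
  0: $bebbbeb -> last char: b
  1: b$bebbbe -> last char: e
  2: bbbeb$be -> last char: e
  3: bbeb$beb -> last char: b
  4: beb$bebb -> last char: b
  5: bebbbeb$ -> last char: $
  6: eb$bebbb -> last char: b
  7: ebbbeb$b -> last char: b


BWT = beebb$bb


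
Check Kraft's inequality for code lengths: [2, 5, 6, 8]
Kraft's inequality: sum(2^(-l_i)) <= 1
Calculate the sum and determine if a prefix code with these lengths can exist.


Sum = 2^(-2) + 2^(-5) + 2^(-6) + 2^(-8)
    = 0.25 + 0.03125 + 0.015625 + 0.00390625
    = 77/256 = 0.30078125
Since 0.30078125 <= 1, Kraft's inequality IS satisfied.
A prefix code with these lengths CAN exist.

Kraft sum = 0.30078125. Satisfied.


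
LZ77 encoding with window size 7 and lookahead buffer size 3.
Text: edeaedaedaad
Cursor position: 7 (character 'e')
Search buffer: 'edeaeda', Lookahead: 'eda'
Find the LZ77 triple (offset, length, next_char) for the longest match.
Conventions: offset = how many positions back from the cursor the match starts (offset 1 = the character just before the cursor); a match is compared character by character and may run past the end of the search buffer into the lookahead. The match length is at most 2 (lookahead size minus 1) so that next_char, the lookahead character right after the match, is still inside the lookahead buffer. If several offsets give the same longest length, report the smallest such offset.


Try each offset into the search buffer:
  offset=1 (pos 6, char 'a'): match length 0
  offset=2 (pos 5, char 'd'): match length 0
  offset=3 (pos 4, char 'e'): match length 2
  offset=4 (pos 3, char 'a'): match length 0
  offset=5 (pos 2, char 'e'): match length 1
  offset=6 (pos 1, char 'd'): match length 0
  offset=7 (pos 0, char 'e'): match length 2
Longest match has length 2, found at offsets 3, 7; take the smallest, offset 3.
next_char = character at position 7 + 2 = 9 -> 'a'

Best match: offset=3, length=2 (matching 'ed' starting at position 4)
LZ77 triple: (3, 2, 'a')


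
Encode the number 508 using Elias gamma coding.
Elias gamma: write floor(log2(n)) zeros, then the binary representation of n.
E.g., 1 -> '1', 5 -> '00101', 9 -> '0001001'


num_bits = floor(log2(508)) + 1 = 9
leading_zeros = num_bits - 1 = 8
binary(508) = 111111100

Elias gamma(508) = '00000000' + '111111100' = 00000000111111100 (17 bits)


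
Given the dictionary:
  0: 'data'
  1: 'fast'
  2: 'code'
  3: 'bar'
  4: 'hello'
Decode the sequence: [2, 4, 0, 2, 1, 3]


Look up each index in the dictionary:
  2 -> 'code'
  4 -> 'hello'
  0 -> 'data'
  2 -> 'code'
  1 -> 'fast'
  3 -> 'bar'

Decoded: "code hello data code fast bar"


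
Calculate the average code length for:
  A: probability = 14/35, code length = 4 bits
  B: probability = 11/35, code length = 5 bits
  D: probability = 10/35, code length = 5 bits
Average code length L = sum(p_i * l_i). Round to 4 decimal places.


Weighted contributions p_i * l_i:
  A: (14/35) * 4 = 56/35
  B: (11/35) * 5 = 55/35
  D: (10/35) * 5 = 50/35
Sum = (56 + 55 + 50)/35 = 161/35

L = 161/35 = 4.6000 bits/symbol


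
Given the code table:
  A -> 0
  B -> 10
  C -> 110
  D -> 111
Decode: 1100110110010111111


Decoding:
110 -> C
0 -> A
110 -> C
110 -> C
0 -> A
10 -> B
111 -> D
111 -> D


Result: CACCABDD


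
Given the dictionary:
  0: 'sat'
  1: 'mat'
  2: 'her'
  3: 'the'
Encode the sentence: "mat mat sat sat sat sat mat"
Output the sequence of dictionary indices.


Look up each word in the dictionary:
  'mat' -> 1
  'mat' -> 1
  'sat' -> 0
  'sat' -> 0
  'sat' -> 0
  'sat' -> 0
  'mat' -> 1

Encoded: [1, 1, 0, 0, 0, 0, 1]


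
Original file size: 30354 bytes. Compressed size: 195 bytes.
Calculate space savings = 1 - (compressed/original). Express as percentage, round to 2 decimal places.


ratio = compressed/original = 195/30354 = 0.006424
savings = 1 - ratio = 1 - 0.006424 = 0.993576
as a percentage: 0.993576 * 100 = 99.36%

Space savings = 1 - 195/30354 = 99.36%


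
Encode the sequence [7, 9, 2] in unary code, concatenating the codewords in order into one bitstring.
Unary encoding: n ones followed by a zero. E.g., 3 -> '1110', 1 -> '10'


Encode each number as n ones followed by a terminating 0:
  7 -> 11111110 (8 bits)
  9 -> 1111111110 (10 bits)
  2 -> 110 (3 bits)
Total length = 8 + 10 + 3 = 21 bits.

Unary([7, 9, 2]) = 111111101111111110110 (21 bits)


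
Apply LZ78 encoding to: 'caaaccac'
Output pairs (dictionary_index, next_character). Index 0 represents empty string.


LZ78 encoding steps:
Dictionary: {0: ''}
Step 1: w='' (idx 0), next='c' -> output (0, 'c'), add 'c' as idx 1
Step 2: w='' (idx 0), next='a' -> output (0, 'a'), add 'a' as idx 2
Step 3: w='a' (idx 2), next='a' -> output (2, 'a'), add 'aa' as idx 3
Step 4: w='c' (idx 1), next='c' -> output (1, 'c'), add 'cc' as idx 4
Step 5: w='a' (idx 2), next='c' -> output (2, 'c'), add 'ac' as idx 5


Encoded: [(0, 'c'), (0, 'a'), (2, 'a'), (1, 'c'), (2, 'c')]


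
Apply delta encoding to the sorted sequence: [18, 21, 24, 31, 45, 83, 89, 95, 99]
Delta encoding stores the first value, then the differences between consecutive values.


First value: 18
Deltas:
  21 - 18 = 3
  24 - 21 = 3
  31 - 24 = 7
  45 - 31 = 14
  83 - 45 = 38
  89 - 83 = 6
  95 - 89 = 6
  99 - 95 = 4


Delta encoded: [18, 3, 3, 7, 14, 38, 6, 6, 4]


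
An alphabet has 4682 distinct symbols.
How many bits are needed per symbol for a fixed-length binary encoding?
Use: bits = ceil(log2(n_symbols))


log2(4682) = 12.1929
Bracket: 2^12 = 4096 < 4682 <= 2^13 = 8192
So ceil(log2(4682)) = 13

bits = ceil(log2(4682)) = ceil(12.1929) = 13 bits


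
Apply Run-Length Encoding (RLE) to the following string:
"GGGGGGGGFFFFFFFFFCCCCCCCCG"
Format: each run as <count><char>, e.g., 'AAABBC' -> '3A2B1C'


Scanning runs left to right:
  i=0: run of 'G' x 8 -> '8G'
  i=8: run of 'F' x 9 -> '9F'
  i=17: run of 'C' x 8 -> '8C'
  i=25: run of 'G' x 1 -> '1G'

RLE = 8G9F8C1G


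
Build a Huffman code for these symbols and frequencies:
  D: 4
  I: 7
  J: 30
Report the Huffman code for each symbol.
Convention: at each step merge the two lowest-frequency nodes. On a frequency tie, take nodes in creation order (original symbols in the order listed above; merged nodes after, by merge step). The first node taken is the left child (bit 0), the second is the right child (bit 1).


Huffman tree construction:
Step 1: Merge D(4) + I(7) = 11
Step 2: Merge (D+I)(11) + J(30) = 41
Read each symbol's code off the tree from the root (left child = 0, right child = 1).

Codes:
  D: 00 (length 2)
  I: 01 (length 2)
  J: 1 (length 1)
Average code length: 52/41 = 1.2683 bits/symbol


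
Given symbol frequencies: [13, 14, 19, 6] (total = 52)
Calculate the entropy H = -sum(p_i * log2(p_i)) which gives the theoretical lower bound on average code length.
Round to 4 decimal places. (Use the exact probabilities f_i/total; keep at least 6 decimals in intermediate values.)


Per-symbol terms -p_i * log2(p_i) with p_i = f_i/52:
  p = 13/52 = 0.250000: log2(p) = -2.000000, -p*log2(p) = 0.500000
  p = 14/52 = 0.269231: log2(p) = -1.893085, -p*log2(p) = 0.509677
  p = 19/52 = 0.365385: log2(p) = -1.452512, -p*log2(p) = 0.530726
  p = 6/52 = 0.115385: log2(p) = -3.115477, -p*log2(p) = 0.359478
H = 0.500000 + 0.509677 + 0.530726 + 0.359478 = 1.899881

H = 1.8999 bits/symbol


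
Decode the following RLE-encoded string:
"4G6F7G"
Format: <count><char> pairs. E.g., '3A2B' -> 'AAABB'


Expanding each <count><char> pair:
  4G -> 'GGGG'
  6F -> 'FFFFFF'
  7G -> 'GGGGGGG'

Decoded = GGGGFFFFFFGGGGGGG


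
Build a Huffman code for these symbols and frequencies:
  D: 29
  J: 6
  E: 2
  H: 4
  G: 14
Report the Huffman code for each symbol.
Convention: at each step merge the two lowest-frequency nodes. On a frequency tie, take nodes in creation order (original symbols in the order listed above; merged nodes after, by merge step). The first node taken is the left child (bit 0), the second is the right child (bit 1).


Huffman tree construction:
Step 1: Merge E(2) + H(4) = 6
Step 2: Merge J(6) + (E+H)(6) = 12
Step 3: Merge (J+(E+H))(12) + G(14) = 26
Step 4: Merge ((J+(E+H))+G)(26) + D(29) = 55
Read each symbol's code off the tree from the root (left child = 0, right child = 1).

Codes:
  D: 1 (length 1)
  J: 000 (length 3)
  E: 0010 (length 4)
  H: 0011 (length 4)
  G: 01 (length 2)
Average code length: 99/55 = 1.8000 bits/symbol


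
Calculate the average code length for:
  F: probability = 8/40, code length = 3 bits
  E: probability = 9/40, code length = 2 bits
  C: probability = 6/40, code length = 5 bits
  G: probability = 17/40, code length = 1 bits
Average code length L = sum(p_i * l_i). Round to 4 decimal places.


Weighted contributions p_i * l_i:
  F: (8/40) * 3 = 24/40
  E: (9/40) * 2 = 18/40
  C: (6/40) * 5 = 30/40
  G: (17/40) * 1 = 17/40
Sum = (24 + 18 + 30 + 17)/40 = 89/40

L = 89/40 = 2.2250 bits/symbol


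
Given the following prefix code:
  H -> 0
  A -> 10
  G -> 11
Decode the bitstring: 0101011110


Decoding step by step:
Bits 0 -> H
Bits 10 -> A
Bits 10 -> A
Bits 11 -> G
Bits 11 -> G
Bits 0 -> H


Decoded message: HAAGGH


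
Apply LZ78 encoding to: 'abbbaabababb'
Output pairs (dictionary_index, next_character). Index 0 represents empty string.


LZ78 encoding steps:
Dictionary: {0: ''}
Step 1: w='' (idx 0), next='a' -> output (0, 'a'), add 'a' as idx 1
Step 2: w='' (idx 0), next='b' -> output (0, 'b'), add 'b' as idx 2
Step 3: w='b' (idx 2), next='b' -> output (2, 'b'), add 'bb' as idx 3
Step 4: w='a' (idx 1), next='a' -> output (1, 'a'), add 'aa' as idx 4
Step 5: w='b' (idx 2), next='a' -> output (2, 'a'), add 'ba' as idx 5
Step 6: w='ba' (idx 5), next='b' -> output (5, 'b'), add 'bab' as idx 6
Step 7: w='b' (idx 2), end of input -> output (2, '')


Encoded: [(0, 'a'), (0, 'b'), (2, 'b'), (1, 'a'), (2, 'a'), (5, 'b'), (2, '')]


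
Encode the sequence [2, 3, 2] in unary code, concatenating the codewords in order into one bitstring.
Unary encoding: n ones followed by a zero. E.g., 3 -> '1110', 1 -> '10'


Encode each number as n ones followed by a terminating 0:
  2 -> 110 (3 bits)
  3 -> 1110 (4 bits)
  2 -> 110 (3 bits)
Total length = 3 + 4 + 3 = 10 bits.

Unary([2, 3, 2]) = 1101110110 (10 bits)


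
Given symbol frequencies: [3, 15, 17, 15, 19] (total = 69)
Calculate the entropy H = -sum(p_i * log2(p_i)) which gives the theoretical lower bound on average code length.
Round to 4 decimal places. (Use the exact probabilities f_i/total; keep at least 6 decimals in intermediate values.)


Per-symbol terms -p_i * log2(p_i) with p_i = f_i/69:
  p = 3/69 = 0.043478: log2(p) = -4.523562, -p*log2(p) = 0.196677
  p = 15/69 = 0.217391: log2(p) = -2.201634, -p*log2(p) = 0.478616
  p = 17/69 = 0.246377: log2(p) = -2.021062, -p*log2(p) = 0.497943
  p = 15/69 = 0.217391: log2(p) = -2.201634, -p*log2(p) = 0.478616
  p = 19/69 = 0.275362: log2(p) = -1.860597, -p*log2(p) = 0.512338
H = 0.196677 + 0.478616 + 0.497943 + 0.478616 + 0.512338 = 2.164190

H = 2.1642 bits/symbol


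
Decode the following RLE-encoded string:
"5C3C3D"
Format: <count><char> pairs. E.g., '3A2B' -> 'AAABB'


Expanding each <count><char> pair:
  5C -> 'CCCCC'
  3C -> 'CCC'
  3D -> 'DDD'

Decoded = CCCCCCCCDDD


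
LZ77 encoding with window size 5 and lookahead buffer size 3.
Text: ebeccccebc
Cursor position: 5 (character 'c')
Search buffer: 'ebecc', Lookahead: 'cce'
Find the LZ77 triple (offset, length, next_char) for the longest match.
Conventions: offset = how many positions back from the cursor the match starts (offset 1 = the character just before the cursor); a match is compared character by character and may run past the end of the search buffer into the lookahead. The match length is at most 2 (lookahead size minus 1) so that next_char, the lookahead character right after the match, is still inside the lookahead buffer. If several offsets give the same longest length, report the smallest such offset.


Try each offset into the search buffer:
  offset=1 (pos 4, char 'c'): match length 2
  offset=2 (pos 3, char 'c'): match length 2
  offset=3 (pos 2, char 'e'): match length 0
  offset=4 (pos 1, char 'b'): match length 0
  offset=5 (pos 0, char 'e'): match length 0
Longest match has length 2, found at offsets 1, 2; take the smallest, offset 1.
next_char = character at position 5 + 2 = 7 -> 'e'

Best match: offset=1, length=2 (matching 'cc' starting at position 4)
LZ77 triple: (1, 2, 'e')


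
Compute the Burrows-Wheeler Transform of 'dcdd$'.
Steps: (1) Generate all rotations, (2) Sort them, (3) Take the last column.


Rotations (sorted):
  0: $dcdd -> last char: d
  1: cdd$d -> last char: d
  2: d$dcd -> last char: d
  3: dcdd$ -> last char: $
  4: dd$dc -> last char: c


BWT = ddd$c


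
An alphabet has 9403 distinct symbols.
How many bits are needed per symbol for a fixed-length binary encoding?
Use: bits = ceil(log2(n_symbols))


log2(9403) = 13.1989
Bracket: 2^13 = 8192 < 9403 <= 2^14 = 16384
So ceil(log2(9403)) = 14

bits = ceil(log2(9403)) = ceil(13.1989) = 14 bits


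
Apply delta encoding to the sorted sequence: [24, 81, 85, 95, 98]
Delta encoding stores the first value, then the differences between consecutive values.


First value: 24
Deltas:
  81 - 24 = 57
  85 - 81 = 4
  95 - 85 = 10
  98 - 95 = 3


Delta encoded: [24, 57, 4, 10, 3]


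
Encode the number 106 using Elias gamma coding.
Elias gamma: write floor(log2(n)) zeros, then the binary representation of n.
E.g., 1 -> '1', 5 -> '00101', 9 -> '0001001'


num_bits = floor(log2(106)) + 1 = 7
leading_zeros = num_bits - 1 = 6
binary(106) = 1101010

Elias gamma(106) = '000000' + '1101010' = 0000001101010 (13 bits)


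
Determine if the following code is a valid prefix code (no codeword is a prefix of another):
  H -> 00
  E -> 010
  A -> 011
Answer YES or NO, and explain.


Checking each pair (does one codeword prefix another?):
  H='00' vs E='010': no prefix
  H='00' vs A='011': no prefix
  E='010' vs H='00': no prefix
  E='010' vs A='011': no prefix
  A='011' vs H='00': no prefix
  A='011' vs E='010': no prefix
No violation found over all pairs.

YES -- this is a valid prefix code. No codeword is a prefix of any other codeword.


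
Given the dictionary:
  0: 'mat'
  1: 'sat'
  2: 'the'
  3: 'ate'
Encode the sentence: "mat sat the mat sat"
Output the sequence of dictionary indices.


Look up each word in the dictionary:
  'mat' -> 0
  'sat' -> 1
  'the' -> 2
  'mat' -> 0
  'sat' -> 1

Encoded: [0, 1, 2, 0, 1]


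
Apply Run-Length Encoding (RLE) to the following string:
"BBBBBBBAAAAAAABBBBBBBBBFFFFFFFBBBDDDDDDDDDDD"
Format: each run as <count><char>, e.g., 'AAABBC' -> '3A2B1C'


Scanning runs left to right:
  i=0: run of 'B' x 7 -> '7B'
  i=7: run of 'A' x 7 -> '7A'
  i=14: run of 'B' x 9 -> '9B'
  i=23: run of 'F' x 7 -> '7F'
  i=30: run of 'B' x 3 -> '3B'
  i=33: run of 'D' x 11 -> '11D'

RLE = 7B7A9B7F3B11D


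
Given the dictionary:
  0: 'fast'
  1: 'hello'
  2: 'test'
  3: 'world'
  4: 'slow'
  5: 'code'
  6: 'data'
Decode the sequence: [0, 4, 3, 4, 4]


Look up each index in the dictionary:
  0 -> 'fast'
  4 -> 'slow'
  3 -> 'world'
  4 -> 'slow'
  4 -> 'slow'

Decoded: "fast slow world slow slow"


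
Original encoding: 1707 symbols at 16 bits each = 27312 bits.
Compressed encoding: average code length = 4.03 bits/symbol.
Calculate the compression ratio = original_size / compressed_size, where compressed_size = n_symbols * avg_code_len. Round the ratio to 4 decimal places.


original_size = n_symbols * orig_bits = 1707 * 16 = 27312 bits
compressed_size = n_symbols * avg_code_len = 1707 * 4.03 = 6879.21 bits
ratio = original_size / compressed_size = 27312 / 6879.21 = 3.9702

Compression ratio = 3.9702


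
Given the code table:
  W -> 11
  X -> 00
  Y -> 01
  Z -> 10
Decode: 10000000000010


Decoding:
10 -> Z
00 -> X
00 -> X
00 -> X
00 -> X
00 -> X
10 -> Z


Result: ZXXXXXZ


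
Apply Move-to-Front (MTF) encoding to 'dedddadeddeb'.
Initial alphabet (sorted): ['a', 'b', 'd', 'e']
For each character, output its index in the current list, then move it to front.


MTF encoding:
'd': index 2 in ['a', 'b', 'd', 'e'] -> ['d', 'a', 'b', 'e']
'e': index 3 in ['d', 'a', 'b', 'e'] -> ['e', 'd', 'a', 'b']
'd': index 1 in ['e', 'd', 'a', 'b'] -> ['d', 'e', 'a', 'b']
'd': index 0 in ['d', 'e', 'a', 'b'] -> ['d', 'e', 'a', 'b']
'd': index 0 in ['d', 'e', 'a', 'b'] -> ['d', 'e', 'a', 'b']
'a': index 2 in ['d', 'e', 'a', 'b'] -> ['a', 'd', 'e', 'b']
'd': index 1 in ['a', 'd', 'e', 'b'] -> ['d', 'a', 'e', 'b']
'e': index 2 in ['d', 'a', 'e', 'b'] -> ['e', 'd', 'a', 'b']
'd': index 1 in ['e', 'd', 'a', 'b'] -> ['d', 'e', 'a', 'b']
'd': index 0 in ['d', 'e', 'a', 'b'] -> ['d', 'e', 'a', 'b']
'e': index 1 in ['d', 'e', 'a', 'b'] -> ['e', 'd', 'a', 'b']
'b': index 3 in ['e', 'd', 'a', 'b'] -> ['b', 'e', 'd', 'a']


Output: [2, 3, 1, 0, 0, 2, 1, 2, 1, 0, 1, 3]


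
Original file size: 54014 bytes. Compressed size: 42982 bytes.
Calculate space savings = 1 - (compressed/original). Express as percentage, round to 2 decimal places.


ratio = compressed/original = 42982/54014 = 0.795757
savings = 1 - ratio = 1 - 0.795757 = 0.204243
as a percentage: 0.204243 * 100 = 20.42%

Space savings = 1 - 42982/54014 = 20.42%


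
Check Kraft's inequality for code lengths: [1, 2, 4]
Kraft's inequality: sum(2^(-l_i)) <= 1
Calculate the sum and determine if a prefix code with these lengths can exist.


Sum = 2^(-1) + 2^(-2) + 2^(-4)
    = 0.5 + 0.25 + 0.0625
    = 13/16 = 0.8125
Since 0.8125 <= 1, Kraft's inequality IS satisfied.
A prefix code with these lengths CAN exist.

Kraft sum = 0.8125. Satisfied.


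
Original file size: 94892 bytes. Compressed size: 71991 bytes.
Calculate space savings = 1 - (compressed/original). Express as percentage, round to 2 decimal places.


ratio = compressed/original = 71991/94892 = 0.758662
savings = 1 - ratio = 1 - 0.758662 = 0.241338
as a percentage: 0.241338 * 100 = 24.13%

Space savings = 1 - 71991/94892 = 24.13%


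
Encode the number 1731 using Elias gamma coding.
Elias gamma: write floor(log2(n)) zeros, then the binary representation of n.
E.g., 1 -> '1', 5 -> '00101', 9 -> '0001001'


num_bits = floor(log2(1731)) + 1 = 11
leading_zeros = num_bits - 1 = 10
binary(1731) = 11011000011

Elias gamma(1731) = '0000000000' + '11011000011' = 000000000011011000011 (21 bits)


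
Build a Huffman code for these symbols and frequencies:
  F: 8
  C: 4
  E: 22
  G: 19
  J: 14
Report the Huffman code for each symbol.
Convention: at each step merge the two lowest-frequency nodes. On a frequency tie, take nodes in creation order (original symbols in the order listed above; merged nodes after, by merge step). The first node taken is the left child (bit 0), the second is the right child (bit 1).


Huffman tree construction:
Step 1: Merge C(4) + F(8) = 12
Step 2: Merge (C+F)(12) + J(14) = 26
Step 3: Merge G(19) + E(22) = 41
Step 4: Merge ((C+F)+J)(26) + (G+E)(41) = 67
Read each symbol's code off the tree from the root (left child = 0, right child = 1).

Codes:
  F: 001 (length 3)
  C: 000 (length 3)
  E: 11 (length 2)
  G: 10 (length 2)
  J: 01 (length 2)
Average code length: 146/67 = 2.1791 bits/symbol


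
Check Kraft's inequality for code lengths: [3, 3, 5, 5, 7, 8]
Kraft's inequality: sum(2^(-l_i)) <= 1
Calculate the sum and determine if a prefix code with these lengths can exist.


Sum = 2^(-3) + 2^(-3) + 2^(-5) + 2^(-5) + 2^(-7) + 2^(-8)
    = 0.125 + 0.125 + 0.03125 + 0.03125 + 0.0078125 + 0.00390625
    = 83/256 = 0.32421875
Since 0.32421875 <= 1, Kraft's inequality IS satisfied.
A prefix code with these lengths CAN exist.

Kraft sum = 0.32421875. Satisfied.


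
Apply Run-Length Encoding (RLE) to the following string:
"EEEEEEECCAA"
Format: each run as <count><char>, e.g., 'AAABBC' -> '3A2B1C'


Scanning runs left to right:
  i=0: run of 'E' x 7 -> '7E'
  i=7: run of 'C' x 2 -> '2C'
  i=9: run of 'A' x 2 -> '2A'

RLE = 7E2C2A


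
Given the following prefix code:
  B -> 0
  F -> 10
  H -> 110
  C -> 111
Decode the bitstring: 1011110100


Decoding step by step:
Bits 10 -> F
Bits 111 -> C
Bits 10 -> F
Bits 10 -> F
Bits 0 -> B


Decoded message: FCFFB


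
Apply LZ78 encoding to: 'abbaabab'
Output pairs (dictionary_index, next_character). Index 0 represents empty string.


LZ78 encoding steps:
Dictionary: {0: ''}
Step 1: w='' (idx 0), next='a' -> output (0, 'a'), add 'a' as idx 1
Step 2: w='' (idx 0), next='b' -> output (0, 'b'), add 'b' as idx 2
Step 3: w='b' (idx 2), next='a' -> output (2, 'a'), add 'ba' as idx 3
Step 4: w='a' (idx 1), next='b' -> output (1, 'b'), add 'ab' as idx 4
Step 5: w='ab' (idx 4), end of input -> output (4, '')


Encoded: [(0, 'a'), (0, 'b'), (2, 'a'), (1, 'b'), (4, '')]


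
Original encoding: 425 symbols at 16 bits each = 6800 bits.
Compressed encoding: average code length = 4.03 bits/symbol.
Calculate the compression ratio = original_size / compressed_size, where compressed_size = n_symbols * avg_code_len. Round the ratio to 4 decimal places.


original_size = n_symbols * orig_bits = 425 * 16 = 6800 bits
compressed_size = n_symbols * avg_code_len = 425 * 4.03 = 1712.75 bits
ratio = original_size / compressed_size = 6800 / 1712.75 = 3.9702

Compression ratio = 3.9702


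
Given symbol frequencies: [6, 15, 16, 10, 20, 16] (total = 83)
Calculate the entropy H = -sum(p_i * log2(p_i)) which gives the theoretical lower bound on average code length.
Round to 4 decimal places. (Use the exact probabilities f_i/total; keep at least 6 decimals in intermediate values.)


Per-symbol terms -p_i * log2(p_i) with p_i = f_i/83:
  p = 6/83 = 0.072289: log2(p) = -3.790077, -p*log2(p) = 0.273981
  p = 15/83 = 0.180723: log2(p) = -2.468149, -p*log2(p) = 0.446051
  p = 16/83 = 0.192771: log2(p) = -2.375039, -p*log2(p) = 0.457839
  p = 10/83 = 0.120482: log2(p) = -3.053111, -p*log2(p) = 0.367845
  p = 20/83 = 0.240964: log2(p) = -2.053111, -p*log2(p) = 0.494726
  p = 16/83 = 0.192771: log2(p) = -2.375039, -p*log2(p) = 0.457839
H = 0.273981 + 0.446051 + 0.457839 + 0.367845 + 0.494726 + 0.457839 = 2.498281

H = 2.4983 bits/symbol
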